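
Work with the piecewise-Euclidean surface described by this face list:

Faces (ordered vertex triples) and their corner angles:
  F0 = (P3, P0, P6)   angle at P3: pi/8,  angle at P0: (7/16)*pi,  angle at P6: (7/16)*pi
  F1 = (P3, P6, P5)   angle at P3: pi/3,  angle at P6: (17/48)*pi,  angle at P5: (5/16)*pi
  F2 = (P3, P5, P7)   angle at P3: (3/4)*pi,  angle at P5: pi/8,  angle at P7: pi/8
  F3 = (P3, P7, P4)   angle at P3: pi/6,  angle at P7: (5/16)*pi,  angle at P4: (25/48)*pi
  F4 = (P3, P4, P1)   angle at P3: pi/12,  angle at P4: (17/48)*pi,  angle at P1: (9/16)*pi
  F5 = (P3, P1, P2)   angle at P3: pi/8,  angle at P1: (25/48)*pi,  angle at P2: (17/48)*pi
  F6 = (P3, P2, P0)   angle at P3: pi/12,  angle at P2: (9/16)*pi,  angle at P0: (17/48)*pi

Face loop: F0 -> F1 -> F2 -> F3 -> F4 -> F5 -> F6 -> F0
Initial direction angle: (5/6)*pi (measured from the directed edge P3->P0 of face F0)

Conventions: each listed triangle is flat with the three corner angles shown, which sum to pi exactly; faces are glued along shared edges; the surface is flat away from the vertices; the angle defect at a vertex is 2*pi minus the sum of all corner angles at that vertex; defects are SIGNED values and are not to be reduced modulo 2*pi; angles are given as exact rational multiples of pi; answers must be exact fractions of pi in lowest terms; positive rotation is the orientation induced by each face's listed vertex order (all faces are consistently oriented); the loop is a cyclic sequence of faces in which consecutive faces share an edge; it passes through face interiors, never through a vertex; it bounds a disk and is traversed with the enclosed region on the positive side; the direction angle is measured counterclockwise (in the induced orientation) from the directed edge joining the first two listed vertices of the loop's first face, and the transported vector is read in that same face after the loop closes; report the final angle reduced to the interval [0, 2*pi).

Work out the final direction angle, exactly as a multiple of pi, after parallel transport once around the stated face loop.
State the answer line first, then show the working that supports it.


Answer: final direction angle = (7/6)*pi

enclosed vertex P3: corner angles sum to (5/3)*pi, defect = 2*pi - (5/3)*pi = pi/3
adding the enclosed defects to the starting angle (mod 2*pi, induced orientation) gives the holonomy
final angle = (5/6)*pi + pi/3 = (7/6)*pi (mod 2*pi)


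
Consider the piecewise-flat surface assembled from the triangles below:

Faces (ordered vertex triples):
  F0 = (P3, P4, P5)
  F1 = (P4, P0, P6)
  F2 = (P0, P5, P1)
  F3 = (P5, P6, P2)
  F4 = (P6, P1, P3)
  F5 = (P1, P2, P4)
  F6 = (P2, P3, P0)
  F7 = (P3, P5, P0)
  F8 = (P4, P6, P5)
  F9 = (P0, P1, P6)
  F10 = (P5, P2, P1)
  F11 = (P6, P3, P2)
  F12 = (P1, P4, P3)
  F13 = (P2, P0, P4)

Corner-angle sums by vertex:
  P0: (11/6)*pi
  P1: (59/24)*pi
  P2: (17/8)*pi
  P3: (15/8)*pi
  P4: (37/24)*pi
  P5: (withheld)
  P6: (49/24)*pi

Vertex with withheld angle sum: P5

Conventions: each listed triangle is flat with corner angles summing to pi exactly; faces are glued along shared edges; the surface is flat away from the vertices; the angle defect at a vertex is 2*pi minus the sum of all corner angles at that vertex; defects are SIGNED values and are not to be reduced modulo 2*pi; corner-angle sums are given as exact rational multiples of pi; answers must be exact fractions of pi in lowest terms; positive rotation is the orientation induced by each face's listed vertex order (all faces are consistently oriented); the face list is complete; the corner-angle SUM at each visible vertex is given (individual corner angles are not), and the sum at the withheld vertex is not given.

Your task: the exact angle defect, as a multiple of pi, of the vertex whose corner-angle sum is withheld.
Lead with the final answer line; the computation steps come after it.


Answer: defect(P5) = -pi/8

V = 7, E = 21, F = 14; chi = V - E + F = 0
Gauss-Bonnet: total defect = 2*pi*chi = 0; visible defects sum to pi/8


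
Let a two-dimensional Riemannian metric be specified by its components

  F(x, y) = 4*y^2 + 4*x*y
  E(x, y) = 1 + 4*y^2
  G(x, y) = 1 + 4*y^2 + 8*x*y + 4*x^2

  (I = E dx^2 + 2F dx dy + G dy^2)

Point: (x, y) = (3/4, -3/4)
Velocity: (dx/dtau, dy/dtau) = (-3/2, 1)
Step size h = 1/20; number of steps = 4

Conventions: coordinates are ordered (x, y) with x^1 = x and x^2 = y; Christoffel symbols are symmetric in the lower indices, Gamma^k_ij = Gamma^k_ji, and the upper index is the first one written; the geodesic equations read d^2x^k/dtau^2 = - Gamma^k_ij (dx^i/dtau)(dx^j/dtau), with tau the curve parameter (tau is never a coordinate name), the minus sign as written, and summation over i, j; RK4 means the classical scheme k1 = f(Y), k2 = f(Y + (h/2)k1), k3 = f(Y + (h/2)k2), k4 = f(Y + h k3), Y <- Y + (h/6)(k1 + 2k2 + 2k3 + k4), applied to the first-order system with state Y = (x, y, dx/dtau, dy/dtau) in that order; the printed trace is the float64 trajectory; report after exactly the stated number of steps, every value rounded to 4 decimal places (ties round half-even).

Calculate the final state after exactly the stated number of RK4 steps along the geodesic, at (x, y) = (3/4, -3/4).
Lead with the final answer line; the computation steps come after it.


Answer: x = 0.4070, y = -0.5529, dx/dtau = -1.9597, dy/dtau = 0.9477

f(Y) = (dx/dtau, dy/dtau, -Gamma^x_ij Y'^i Y'^j, -Gamma^y_ij Y'^i Y'^j) with the Gammas evaluated at the stage position; h = 0.050000; intermediate values shown to 6 dp
step 0: x = 0.7500, y = -0.7500, dx/dtau = -1.5000, dy/dtau = 1.0000
step 1:
  k1: at (x, y) = (0.750000, -0.750000), (dx/dtau, dy/dtau) = (-1.500000, 1.000000); Gamma_xxx = 0.000000, Gamma_xxy = -0.923077, Gamma_xyy = -0.923077, Gamma_yxx = 0.000000, Gamma_yxy = 0.000000, Gamma_yyy = 0.000000; k1 = (-1.500000, 1.000000, -1.846154, 0.000000)
  k2: at (x, y) = (0.712500, -0.725000), (dx/dtau, dy/dtau) = (-1.546154, 1.000000); Gamma_xxx = 0.000000, Gamma_xxy = -0.934542, Gamma_xyy = -0.934542, Gamma_yxx = 0.000000, Gamma_yxy = -0.016113, Gamma_yyy = -0.016113; k2 = (-1.546154, 1.000000, -1.955349, -0.033713)
  k3: at (x, y) = (0.711346, -0.725000), (dx/dtau, dy/dtau) = (-1.548884, 0.999157); Gamma_xxx = 0.000000, Gamma_xxy = -0.934505, Gamma_xyy = -0.934505, Gamma_yxx = 0.000000, Gamma_yxy = -0.017599, Gamma_yyy = -0.017599; k3 = (-1.548884, 0.999157, -1.959510, -0.036903)
  k4: at (x, y) = (0.672556, -0.700042), (dx/dtau, dy/dtau) = (-1.597975, 0.998155); Gamma_xxx = 0.000000, Gamma_xxy = -0.944963, Gamma_xyy = -0.944963, Gamma_yxx = 0.000000, Gamma_yxy = -0.037103, Gamma_yyy = -0.037103; k4 = (-1.597975, 0.998155, -2.073003, -0.081394)
  Y <- Y + (h/6)(k1 + 2k2 + 2k3 + k4): x = 0.6726, y = -0.7000, dx/dtau = -1.5979, dy/dtau = 0.9981
step 2:
  k1: at (x, y) = (0.672600, -0.700029), (dx/dtau, dy/dtau) = (-1.597907, 0.998145); Gamma_xxx = 0.000000, Gamma_xxy = -0.944972, Gamma_xyy = -0.944972, Gamma_yxx = 0.000000, Gamma_yxy = -0.037028, Gamma_yyy = -0.037028; k1 = (-1.597907, 0.998145, -2.072884, -0.081224)
  k2: at (x, y) = (0.632652, -0.675076), (dx/dtau, dy/dtau) = (-1.649729, 0.996114); Gamma_xxx = 0.000000, Gamma_xxy = -0.954134, Gamma_xyy = -0.954134, Gamma_yxx = 0.000000, Gamma_yxy = -0.059961, Gamma_yyy = -0.059961; k2 = (-1.649729, 0.996114, -2.189160, -0.137574)
  k3: at (x, y) = (0.631356, -0.675127), (dx/dtau, dy/dtau) = (-1.652636, 0.994705); Gamma_xxx = 0.000000, Gamma_xxy = -0.953957, Gamma_xyy = -0.953957, Gamma_yxx = 0.000000, Gamma_yxy = -0.061848, Gamma_yyy = -0.061848; k3 = (-1.652636, 0.994705, -2.192512, -0.142146)
  k4: at (x, y) = (0.589968, -0.650294), (dx/dtau, dy/dtau) = (-1.707533, 0.991037); Gamma_xxx = 0.000000, Gamma_xxy = -0.961232, Gamma_xyy = -0.961232, Gamma_yxx = 0.000000, Gamma_yxy = -0.089171, Gamma_yyy = -0.089171; k4 = (-1.707533, 0.991037, -2.309170, -0.214217)
  Y <- Y + (h/6)(k1 + 2k2 + 2k3 + k4): x = 0.5900, y = -0.6503, dx/dtau = -1.7075, dy/dtau = 0.9910
step 3:
  k1: at (x, y) = (0.590015, -0.650273), (dx/dtau, dy/dtau) = (-1.707452, 0.991021); Gamma_xxx = 0.000000, Gamma_xxy = -0.961251, Gamma_xyy = -0.961251, Gamma_yxx = 0.000000, Gamma_yxy = -0.089075, Gamma_yyy = -0.089075; k1 = (-1.707452, 0.991021, -2.309040, -0.213968)
  k2: at (x, y) = (0.547329, -0.625497), (dx/dtau, dy/dtau) = (-1.765178, 0.985672); Gamma_xxx = 0.000000, Gamma_xxy = -0.966232, Gamma_xyy = -0.966232, Gamma_yxx = 0.000000, Gamma_yxy = -0.120750, Gamma_yyy = -0.120750; k2 = (-1.765178, 0.985672, -2.423526, -0.302869)
  k3: at (x, y) = (0.545885, -0.625631), (dx/dtau, dy/dtau) = (-1.768040, 0.983449); Gamma_xxx = 0.000000, Gamma_xxy = -0.965818, Gamma_xyy = -0.965818, Gamma_yxx = 0.000000, Gamma_yxy = -0.123107, Gamma_yyy = -0.123107; k3 = (-1.768040, 0.983449, -2.424572, -0.309046)
  k4: at (x, y) = (0.501613, -0.601100), (dx/dtau, dy/dtau) = (-1.828681, 0.975568); Gamma_xxx = 0.000000, Gamma_xxy = -0.967614, Gamma_xyy = -0.967614, Gamma_yxx = 0.000000, Gamma_yxy = -0.160149, Gamma_yyy = -0.160149; k4 = (-1.828681, 0.975568, -2.531542, -0.418992)
  Y <- Y + (h/6)(k1 + 2k2 + 2k3 + k4): x = 0.5017, y = -0.6011, dx/dtau = -1.8286, dy/dtau = 0.9755
step 4:
  k1: at (x, y) = (0.501660, -0.601066), (dx/dtau, dy/dtau) = (-1.828592, 0.975548); Gamma_xxx = 0.000000, Gamma_xxy = -0.967648, Gamma_xyy = -0.967648, Gamma_yxx = 0.000000, Gamma_yxy = -0.160032, Gamma_yyy = -0.160032; k1 = (-1.828592, 0.975548, -2.531429, -0.418654)
  k2: at (x, y) = (0.455945, -0.576677), (dx/dtau, dy/dtau) = (-1.891878, 0.965081); Gamma_xxx = 0.000000, Gamma_xxy = -0.965744, Gamma_xyy = -0.965744, Gamma_yxx = 0.000000, Gamma_yxy = -0.202186, Gamma_yyy = -0.202186; k2 = (-1.891878, 0.965081, -2.627064, -0.549996)
  k3: at (x, y) = (0.454363, -0.576939), (dx/dtau, dy/dtau) = (-1.894269, 0.961798); Gamma_xxx = 0.000000, Gamma_xxy = -0.964969, Gamma_xyy = -0.964969, Gamma_yxx = 0.000000, Gamma_yxy = -0.205016, Gamma_yyy = -0.205016; k3 = (-1.894269, 0.961798, -2.623512, -0.557387)
  k4: at (x, y) = (0.406947, -0.552976), (dx/dtau, dy/dtau) = (-1.959768, 0.947678); Gamma_xxx = 0.000000, Gamma_xxy = -0.958186, Gamma_xyy = -0.958186, Gamma_yxx = 0.000000, Gamma_yxy = -0.253037, Gamma_yyy = -0.253037; k4 = (-1.959768, 0.947678, -2.698602, -0.712643)
  Y <- Y + (h/6)(k1 + 2k2 + 2k3 + k4): x = 0.4070, y = -0.5529, dx/dtau = -1.9597, dy/dtau = 0.9477


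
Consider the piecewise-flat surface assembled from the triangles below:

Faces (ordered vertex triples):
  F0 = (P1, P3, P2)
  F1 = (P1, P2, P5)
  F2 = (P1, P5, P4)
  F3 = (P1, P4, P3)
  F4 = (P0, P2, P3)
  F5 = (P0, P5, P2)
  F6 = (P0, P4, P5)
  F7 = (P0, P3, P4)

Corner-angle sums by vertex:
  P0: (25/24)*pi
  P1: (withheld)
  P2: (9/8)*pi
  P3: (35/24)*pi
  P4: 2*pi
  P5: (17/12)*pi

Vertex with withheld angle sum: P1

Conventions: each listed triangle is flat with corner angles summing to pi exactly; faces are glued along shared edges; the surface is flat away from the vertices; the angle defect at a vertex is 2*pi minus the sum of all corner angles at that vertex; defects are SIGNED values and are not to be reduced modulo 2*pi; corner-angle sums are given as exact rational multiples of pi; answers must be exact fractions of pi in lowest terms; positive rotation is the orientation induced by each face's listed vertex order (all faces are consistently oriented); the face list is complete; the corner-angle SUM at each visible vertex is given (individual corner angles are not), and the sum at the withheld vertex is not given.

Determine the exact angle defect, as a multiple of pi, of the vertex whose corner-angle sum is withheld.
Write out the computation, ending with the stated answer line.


V = 6, E = 12, F = 8; chi = V - E + F = 2
Gauss-Bonnet: total defect = 2*pi*chi = 4*pi; visible defects sum to (71/24)*pi

Answer: defect(P1) = (25/24)*pi


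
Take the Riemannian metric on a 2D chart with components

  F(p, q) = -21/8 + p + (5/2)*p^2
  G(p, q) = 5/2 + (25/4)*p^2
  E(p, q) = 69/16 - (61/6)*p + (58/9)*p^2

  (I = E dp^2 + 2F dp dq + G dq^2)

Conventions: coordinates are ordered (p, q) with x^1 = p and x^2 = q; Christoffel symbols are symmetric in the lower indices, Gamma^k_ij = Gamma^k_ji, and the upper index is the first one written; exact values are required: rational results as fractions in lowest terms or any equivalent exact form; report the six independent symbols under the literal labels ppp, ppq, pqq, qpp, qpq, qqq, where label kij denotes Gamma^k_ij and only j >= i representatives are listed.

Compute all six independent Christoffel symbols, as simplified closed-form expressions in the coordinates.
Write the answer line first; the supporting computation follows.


Answer: Gamma_ppp = (16000*p^3 - 22620*p^2 + 16264*p - 5808)/(19600*p^4 - 39480*p^3 + 31789*p^2 - 11616*p + 2241), Gamma_ppq = (-9000*p^3 - 3600*p^2 + 9450*p)/(19600*p^4 - 39480*p^3 + 31789*p^2 - 11616*p + 2241), Gamma_pqq = (-22500*p^3 - 9000*p)/(19600*p^4 - 39480*p^3 + 31789*p^2 - 11616*p + 2241), Gamma_qpp = (9280*p^3 - 21960*p^2 + 19236*p - 5202)/(19600*p^4 - 39480*p^3 + 31789*p^2 - 11616*p + 2241), Gamma_qpq = (23200*p^3 - 36600*p^2 + 15525*p)/(19600*p^4 - 39480*p^3 + 31789*p^2 - 11616*p + 2241), Gamma_qqq = (9000*p^3 + 3600*p^2 - 9450*p)/(19600*p^4 - 39480*p^3 + 31789*p^2 - 11616*p + 2241)

E = 69/16 - (61/6)*p + (58/9)*p^2; F = -21/8 + p + (5/2)*p^2; G = 5/2 + (25/4)*p^2
Gamma^k_ij = (1/2) g^{kl} (d_i g_jl + d_j g_il - d_l g_ij), with g^inv = (1/(EG-F^2)) [[G, -F], [-F, E]]
first partials: E_p = -61/6 + (116/9)*p, E_q = 0, F_p = 1 + 5*p, F_q = 0, G_p = (25/2)*p, G_q = 0
D = EG - F^2 = 249/64 - (121/6)*p + (31789/576)*p^2 - (1645/24)*p^3 + (1225/36)*p^4
expanded: Gamma^p_pp = (G E_p - 2F F_p + F E_q)/(2D), Gamma^p_pq = (G E_q - F G_p)/(2D), Gamma^p_qq = (2G F_q - G G_p - F G_q)/(2D), Gamma^q_pp = (2E F_p - E E_q - F E_p)/(2D), Gamma^q_pq = (E G_p - F E_q)/(2D), Gamma^q_qq = (E G_q - 2F F_q + F G_p)/(2D); substitute and cancel common factors


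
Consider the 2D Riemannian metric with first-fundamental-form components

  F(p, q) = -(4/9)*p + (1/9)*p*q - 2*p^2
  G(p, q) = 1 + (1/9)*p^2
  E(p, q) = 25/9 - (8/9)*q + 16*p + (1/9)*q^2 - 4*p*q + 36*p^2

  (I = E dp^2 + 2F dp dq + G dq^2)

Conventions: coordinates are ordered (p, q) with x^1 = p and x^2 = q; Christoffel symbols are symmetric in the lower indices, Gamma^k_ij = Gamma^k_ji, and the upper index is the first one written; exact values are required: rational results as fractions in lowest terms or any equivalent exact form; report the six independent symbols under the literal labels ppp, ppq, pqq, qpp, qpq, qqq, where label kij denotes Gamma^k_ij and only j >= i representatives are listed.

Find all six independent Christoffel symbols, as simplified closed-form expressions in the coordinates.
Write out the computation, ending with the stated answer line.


E = 25/9 - (8/9)*q + 16*p + (1/9)*q^2 - 4*p*q + 36*p^2; F = -(4/9)*p + (1/9)*p*q - 2*p^2; G = 1 + (1/9)*p^2
Gamma^k_ij = (1/2) g^{kl} (d_i g_jl + d_j g_il - d_l g_ij), with g^inv = (1/(EG-F^2)) [[G, -F], [-F, E]]
first partials: E_p = 16 - 4*q + 72*p, E_q = -8/9 + (2/9)*q - 4*p, F_p = -4/9 + (1/9)*q - 4*p, F_q = (1/9)*p, G_p = (2/9)*p, G_q = 0
D = EG - F^2 = 25/9 - (8/9)*q + 16*p + (1/9)*q^2 - 4*p*q + (325/9)*p^2
expanded: Gamma^p_pp = (G E_p - 2F F_p + F E_q)/(2D), Gamma^p_pq = (G E_q - F G_p)/(2D), Gamma^p_qq = (2G F_q - G G_p - F G_q)/(2D), Gamma^q_pp = (2E F_p - E E_q - F E_p)/(2D), Gamma^q_pq = (E G_p - F E_q)/(2D), Gamma^q_qq = (E G_q - 2F F_q + F G_p)/(2D); substitute and cancel common factors

Answer: Gamma_ppp = (324*p - 18*q + 72)/(325*p^2 - 36*p*q + 144*p + q^2 - 8*q + 25), Gamma_ppq = (-18*p + q - 4)/(325*p^2 - 36*p*q + 144*p + q^2 - 8*q + 25), Gamma_pqq = 0, Gamma_qpp = -18*p/(325*p^2 - 36*p*q + 144*p + q^2 - 8*q + 25), Gamma_qpq = p/(325*p^2 - 36*p*q + 144*p + q^2 - 8*q + 25), Gamma_qqq = 0


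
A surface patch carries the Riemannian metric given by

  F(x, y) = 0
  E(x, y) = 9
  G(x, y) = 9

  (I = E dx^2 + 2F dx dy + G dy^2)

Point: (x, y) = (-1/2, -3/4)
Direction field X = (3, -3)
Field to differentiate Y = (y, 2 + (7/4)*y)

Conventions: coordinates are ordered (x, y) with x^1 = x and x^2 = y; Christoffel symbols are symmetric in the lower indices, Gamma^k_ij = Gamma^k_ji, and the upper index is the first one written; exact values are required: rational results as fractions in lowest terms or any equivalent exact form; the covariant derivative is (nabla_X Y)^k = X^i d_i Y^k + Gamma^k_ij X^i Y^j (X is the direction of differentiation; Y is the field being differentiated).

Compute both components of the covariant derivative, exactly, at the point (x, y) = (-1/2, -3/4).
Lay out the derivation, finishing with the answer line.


E = 9, F = 0, G = 9 at the point
E_x = 0, E_y = 0, F_x = 0, F_y = 0, G_x = 0, G_y = 0
EG - F^2 = 81;  g^inv = (1/81) * [[9, 0], [0, 9]]
first-kind symbols [ij,l] = (1/2)(d_i g_jl + d_j g_il - d_l g_ij): [xx,x] = E_x/2 = 0, [xx,y] = F_x - E_y/2 = 0, [xy,x] = E_y/2 = 0, [xy,y] = G_x/2 = 0, [yy,x] = F_y - G_x/2 = 0, [yy,y] = G_y/2 = 0
Gamma^x_ij = (G*[ij,x] - F*[ij,y])/(EG - F^2), Gamma^y_ij = (E*[ij,y] - F*[ij,x])/(EG - F^2)
Gamma_xxx = 0, Gamma_xxy = 0, Gamma_xyy = 0, Gamma_yxx = 0, Gamma_yxy = 0, Gamma_yyy = 0
X = (3, -3), Y = (-3/4, 11/16) at the point

Answer: (nabla_X Y)^x = -3, (nabla_X Y)^y = -21/4


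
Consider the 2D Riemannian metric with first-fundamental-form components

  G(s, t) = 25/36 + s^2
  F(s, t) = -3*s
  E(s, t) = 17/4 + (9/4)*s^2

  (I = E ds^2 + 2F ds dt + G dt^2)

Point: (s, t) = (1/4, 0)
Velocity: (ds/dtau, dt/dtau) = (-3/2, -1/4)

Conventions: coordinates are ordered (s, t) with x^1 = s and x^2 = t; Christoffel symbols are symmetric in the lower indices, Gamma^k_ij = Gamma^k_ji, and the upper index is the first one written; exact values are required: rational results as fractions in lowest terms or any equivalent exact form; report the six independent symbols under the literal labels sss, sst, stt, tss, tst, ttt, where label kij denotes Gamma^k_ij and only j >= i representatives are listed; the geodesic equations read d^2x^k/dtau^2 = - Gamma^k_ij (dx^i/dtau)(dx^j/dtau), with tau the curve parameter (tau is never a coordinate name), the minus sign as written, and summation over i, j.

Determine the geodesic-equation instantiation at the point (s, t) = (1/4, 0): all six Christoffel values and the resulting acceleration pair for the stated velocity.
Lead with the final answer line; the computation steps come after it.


Answer: Gamma_sss = -16812/25445, Gamma_sst = 1728/25445, Gamma_stt = -1744/25445, Gamma_tss = -117504/25445, Gamma_tst = 10116/25445, Gamma_ttt = -1728/25445; accelerations (d^2s/dtau^2, d^2t/dtau^2) = (7328/5089, 51381/5089)

E = 281/64, F = -3/4, G = 109/144 at the point
E_s = 9/8, E_t = 0, F_s = -3, F_t = 0, G_s = 1/2, G_t = 0
EG - F^2 = 25445/9216;  g^inv = (9216/25445) * [[109/144, 3/4], [3/4, 281/64]]
first-kind symbols [ij,l] = (1/2)(d_i g_jl + d_j g_il - d_l g_ij): [ss,s] = E_s/2 = 9/16, [ss,t] = F_s - E_t/2 = -3, [st,s] = E_t/2 = 0, [st,t] = G_s/2 = 1/4, [tt,s] = F_t - G_s/2 = -1/4, [tt,t] = G_t/2 = 0
Gamma^s_ij = (G*[ij,s] - F*[ij,t])/(EG - F^2), Gamma^t_ij = (E*[ij,t] - F*[ij,s])/(EG - F^2)
Gamma_sss = -16812/25445, Gamma_sst = 1728/25445, Gamma_stt = -1744/25445, Gamma_tss = -117504/25445, Gamma_tst = 10116/25445, Gamma_ttt = -1728/25445
d^2s/dtau^2 = -(Gamma_sss*(-3/2)^2 + 2*Gamma_sst*(-3/2)*(-1/4) + Gamma_stt*(-1/4)^2) = 7328/5089
d^2t/dtau^2 = -(Gamma_tss*(-3/2)^2 + 2*Gamma_tst*(-3/2)*(-1/4) + Gamma_ttt*(-1/4)^2) = 51381/5089


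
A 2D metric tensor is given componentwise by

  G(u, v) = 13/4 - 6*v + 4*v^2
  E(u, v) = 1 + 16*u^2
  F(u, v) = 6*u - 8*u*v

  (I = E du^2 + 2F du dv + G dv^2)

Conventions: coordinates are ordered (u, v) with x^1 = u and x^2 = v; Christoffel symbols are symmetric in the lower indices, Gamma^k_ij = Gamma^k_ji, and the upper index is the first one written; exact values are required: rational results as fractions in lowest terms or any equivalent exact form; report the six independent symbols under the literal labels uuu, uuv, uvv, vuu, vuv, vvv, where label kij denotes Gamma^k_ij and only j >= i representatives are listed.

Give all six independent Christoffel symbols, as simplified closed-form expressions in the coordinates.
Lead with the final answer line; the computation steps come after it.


Answer: Gamma_uuu = 64*u/(64*u^2 + 16*v^2 - 24*v + 13), Gamma_uuv = 0, Gamma_uvv = -32*u/(64*u^2 + 16*v^2 - 24*v + 13), Gamma_vuu = (24 - 32*v)/(64*u^2 + 16*v^2 - 24*v + 13), Gamma_vuv = 0, Gamma_vvv = (16*v - 12)/(64*u^2 + 16*v^2 - 24*v + 13)

E = 1 + 16*u^2; F = 6*u - 8*u*v; G = 13/4 - 6*v + 4*v^2
Gamma^k_ij = (1/2) g^{kl} (d_i g_jl + d_j g_il - d_l g_ij), with g^inv = (1/(EG-F^2)) [[G, -F], [-F, E]]
first partials: E_u = 32*u, E_v = 0, F_u = 6 - 8*v, F_v = -8*u, G_u = 0, G_v = -6 + 8*v
D = EG - F^2 = 13/4 - 6*v + 4*v^2 + 16*u^2
expanded: Gamma^u_uu = (G E_u - 2F F_u + F E_v)/(2D), Gamma^u_uv = (G E_v - F G_u)/(2D), Gamma^u_vv = (2G F_v - G G_u - F G_v)/(2D), Gamma^v_uu = (2E F_u - E E_v - F E_u)/(2D), Gamma^v_uv = (E G_u - F E_v)/(2D), Gamma^v_vv = (E G_v - 2F F_v + F G_u)/(2D); substitute and cancel common factors


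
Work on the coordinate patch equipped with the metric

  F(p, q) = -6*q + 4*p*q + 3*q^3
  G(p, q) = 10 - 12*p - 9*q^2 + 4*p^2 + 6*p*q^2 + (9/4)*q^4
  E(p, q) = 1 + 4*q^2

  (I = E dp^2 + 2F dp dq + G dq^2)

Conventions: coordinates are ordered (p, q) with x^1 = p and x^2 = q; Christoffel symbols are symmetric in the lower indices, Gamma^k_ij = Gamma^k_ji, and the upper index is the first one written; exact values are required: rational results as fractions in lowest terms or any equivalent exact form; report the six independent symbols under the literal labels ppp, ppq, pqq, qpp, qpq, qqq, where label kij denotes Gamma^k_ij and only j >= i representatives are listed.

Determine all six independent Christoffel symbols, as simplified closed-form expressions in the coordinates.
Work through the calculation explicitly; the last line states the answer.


E = 1 + 4*q^2; F = -6*q + 4*p*q + 3*q^3; G = 10 - 12*p - 9*q^2 + 4*p^2 + 6*p*q^2 + (9/4)*q^4
Gamma^k_ij = (1/2) g^{kl} (d_i g_jl + d_j g_il - d_l g_ij), with g^inv = (1/(EG-F^2)) [[G, -F], [-F, E]]
first partials: E_p = 0, E_q = 8*q, F_p = 4*q, F_q = -6 + 4*p + 9*q^2, G_p = -12 + 8*p + 6*q^2, G_q = -18*q + 12*p*q + 9*q^3
D = EG - F^2 = 10 - 12*p - 5*q^2 + 4*p^2 + 6*p*q^2 + (9/4)*q^4
expanded: Gamma^p_pp = (G E_p - 2F F_p + F E_q)/(2D), Gamma^p_pq = (G E_q - F G_p)/(2D), Gamma^p_qq = (2G F_q - G G_p - F G_q)/(2D), Gamma^q_pp = (2E F_p - E E_q - F E_p)/(2D), Gamma^q_pq = (E G_p - F E_q)/(2D), Gamma^q_qq = (E G_q - 2F F_q + F G_p)/(2D); substitute and cancel common factors

Answer: Gamma_ppp = 0, Gamma_ppq = 16*q/(16*p^2 + 24*p*q^2 - 48*p + 9*q^4 - 20*q^2 + 40), Gamma_pqq = 24*q^2/(16*p^2 + 24*p*q^2 - 48*p + 9*q^4 - 20*q^2 + 40), Gamma_qpp = 0, Gamma_qpq = (16*p + 12*q^2 - 24)/(16*p^2 + 24*p*q^2 - 48*p + 9*q^4 - 20*q^2 + 40), Gamma_qqq = (24*p*q + 18*q^3 - 36*q)/(16*p^2 + 24*p*q^2 - 48*p + 9*q^4 - 20*q^2 + 40)


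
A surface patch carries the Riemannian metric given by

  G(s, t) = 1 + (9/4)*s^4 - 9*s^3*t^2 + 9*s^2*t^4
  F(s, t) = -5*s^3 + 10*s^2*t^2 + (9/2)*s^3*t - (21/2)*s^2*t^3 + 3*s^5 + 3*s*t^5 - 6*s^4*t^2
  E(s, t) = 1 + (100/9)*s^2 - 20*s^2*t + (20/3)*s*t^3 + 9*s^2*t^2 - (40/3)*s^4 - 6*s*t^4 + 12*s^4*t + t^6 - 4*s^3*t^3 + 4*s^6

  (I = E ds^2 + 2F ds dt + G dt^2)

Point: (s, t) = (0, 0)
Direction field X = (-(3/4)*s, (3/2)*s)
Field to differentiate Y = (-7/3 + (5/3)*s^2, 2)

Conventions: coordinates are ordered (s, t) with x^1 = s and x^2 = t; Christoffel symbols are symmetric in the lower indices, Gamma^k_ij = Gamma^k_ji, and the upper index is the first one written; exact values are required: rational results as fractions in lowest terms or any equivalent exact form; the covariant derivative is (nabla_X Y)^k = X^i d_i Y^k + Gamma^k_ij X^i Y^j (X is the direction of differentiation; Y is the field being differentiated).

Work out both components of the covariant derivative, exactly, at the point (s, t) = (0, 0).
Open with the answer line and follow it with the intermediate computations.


Answer: (nabla_X Y)^s = 0, (nabla_X Y)^t = 0

E = 1, F = 0, G = 1 at the point
E_s = 0, E_t = 0, F_s = 0, F_t = 0, G_s = 0, G_t = 0
EG - F^2 = 1;  g^inv = (1) * [[1, 0], [0, 1]]
first-kind symbols [ij,l] = (1/2)(d_i g_jl + d_j g_il - d_l g_ij): [ss,s] = E_s/2 = 0, [ss,t] = F_s - E_t/2 = 0, [st,s] = E_t/2 = 0, [st,t] = G_s/2 = 0, [tt,s] = F_t - G_s/2 = 0, [tt,t] = G_t/2 = 0
Gamma^s_ij = (G*[ij,s] - F*[ij,t])/(EG - F^2), Gamma^t_ij = (E*[ij,t] - F*[ij,s])/(EG - F^2)
Gamma_sss = 0, Gamma_sst = 0, Gamma_stt = 0, Gamma_tss = 0, Gamma_tst = 0, Gamma_ttt = 0
X = (0, 0), Y = (-7/3, 2) at the point


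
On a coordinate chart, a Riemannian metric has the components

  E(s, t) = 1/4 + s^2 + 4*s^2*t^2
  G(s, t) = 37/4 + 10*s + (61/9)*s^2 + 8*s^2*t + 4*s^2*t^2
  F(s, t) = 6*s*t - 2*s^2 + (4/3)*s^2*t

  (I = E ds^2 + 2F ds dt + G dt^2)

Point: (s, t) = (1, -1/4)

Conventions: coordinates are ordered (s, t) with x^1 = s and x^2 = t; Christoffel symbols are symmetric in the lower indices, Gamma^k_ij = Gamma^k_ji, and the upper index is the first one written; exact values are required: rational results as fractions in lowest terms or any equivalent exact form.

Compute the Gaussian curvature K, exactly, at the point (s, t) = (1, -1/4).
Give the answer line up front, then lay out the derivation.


Answer: K = 165457/611524

E = 3/2, F = -23/6, G = 437/18, EG - F^2 = 391/18 at the point
E_s = 5/2, E_t = -2, F_s = -37/6, F_t = 22/3, G_s = 361/18, G_t = 6
E_tt = 8, F_st = 26/3, G_ss = 181/18
Evaluate Brioschi's two determinant matrices M1, M2 and divide by (EG - F^2)^2.
M1 = [[-E_tt/2 + F_st - G_ss/2, E_s/2, F_s - E_t/2], [F_t - G_s/2, E, F], [G_t/2, F, G]] = [[-13/36, 5/4, -31/6], [-97/36, 3/2, -23/6], [3, -23/6, 437/18]]; det M1 = 76295/2592
M2 = [[0, E_t/2, G_s/2], [E_t/2, E, F], [G_s/2, F, G]] = [[0, -1, 361/36], [-1, 3/2, -23/6], [361/36, -23/6, 437/18]]; det M2 = -28291/288
det M1 - det M2 = 165457/1296; K = 165457/1296 / (391/18)^2 = 165457/611524


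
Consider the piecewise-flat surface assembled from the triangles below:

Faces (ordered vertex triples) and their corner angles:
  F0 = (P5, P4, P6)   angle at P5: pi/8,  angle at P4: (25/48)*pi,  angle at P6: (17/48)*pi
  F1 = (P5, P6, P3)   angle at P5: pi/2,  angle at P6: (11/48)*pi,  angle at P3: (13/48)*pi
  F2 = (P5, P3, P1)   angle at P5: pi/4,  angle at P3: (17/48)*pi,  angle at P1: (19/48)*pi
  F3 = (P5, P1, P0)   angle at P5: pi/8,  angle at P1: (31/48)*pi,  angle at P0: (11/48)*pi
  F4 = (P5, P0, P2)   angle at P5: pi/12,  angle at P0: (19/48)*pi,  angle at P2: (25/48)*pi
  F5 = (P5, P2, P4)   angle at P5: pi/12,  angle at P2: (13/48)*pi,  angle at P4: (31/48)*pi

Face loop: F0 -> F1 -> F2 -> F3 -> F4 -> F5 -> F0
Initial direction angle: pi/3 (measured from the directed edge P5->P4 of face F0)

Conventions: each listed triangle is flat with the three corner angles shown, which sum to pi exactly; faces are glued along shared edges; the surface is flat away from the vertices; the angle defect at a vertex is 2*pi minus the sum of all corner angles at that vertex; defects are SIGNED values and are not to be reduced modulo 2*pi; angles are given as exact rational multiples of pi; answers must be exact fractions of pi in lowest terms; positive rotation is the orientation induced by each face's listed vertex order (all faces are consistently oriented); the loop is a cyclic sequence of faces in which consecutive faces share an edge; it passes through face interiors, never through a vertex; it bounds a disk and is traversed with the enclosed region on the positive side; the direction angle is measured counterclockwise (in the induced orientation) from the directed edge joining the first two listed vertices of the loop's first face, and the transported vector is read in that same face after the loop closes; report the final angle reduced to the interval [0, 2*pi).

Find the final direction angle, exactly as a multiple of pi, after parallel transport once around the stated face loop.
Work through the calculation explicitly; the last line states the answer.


enclosed vertex P5: corner angles sum to (7/6)*pi, defect = 2*pi - (7/6)*pi = (5/6)*pi
transport around the loop rotates by the sum of enclosed defects; add to the initial angle mod 2*pi
final angle = pi/3 + (5/6)*pi = (7/6)*pi (mod 2*pi)

Answer: final direction angle = (7/6)*pi


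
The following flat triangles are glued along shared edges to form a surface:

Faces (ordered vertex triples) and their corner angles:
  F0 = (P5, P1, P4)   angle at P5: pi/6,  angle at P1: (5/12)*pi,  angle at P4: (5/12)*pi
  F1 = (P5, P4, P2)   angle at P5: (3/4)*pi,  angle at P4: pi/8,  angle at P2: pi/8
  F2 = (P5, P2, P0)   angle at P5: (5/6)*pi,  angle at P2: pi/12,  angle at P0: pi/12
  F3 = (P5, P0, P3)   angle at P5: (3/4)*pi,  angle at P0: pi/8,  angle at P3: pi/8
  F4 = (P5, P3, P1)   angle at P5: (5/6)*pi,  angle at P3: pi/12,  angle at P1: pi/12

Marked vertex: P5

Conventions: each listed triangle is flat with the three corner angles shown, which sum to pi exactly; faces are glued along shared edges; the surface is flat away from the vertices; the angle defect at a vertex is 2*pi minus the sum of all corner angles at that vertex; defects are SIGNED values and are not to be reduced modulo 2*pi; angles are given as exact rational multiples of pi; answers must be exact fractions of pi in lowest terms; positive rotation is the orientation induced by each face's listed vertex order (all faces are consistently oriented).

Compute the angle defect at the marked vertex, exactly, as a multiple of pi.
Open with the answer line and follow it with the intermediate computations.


Answer: defect(P5) = (-4/3)*pi

Sum of corner angles at P5: (10/3)*pi
defect = 2*pi - (10/3)*pi


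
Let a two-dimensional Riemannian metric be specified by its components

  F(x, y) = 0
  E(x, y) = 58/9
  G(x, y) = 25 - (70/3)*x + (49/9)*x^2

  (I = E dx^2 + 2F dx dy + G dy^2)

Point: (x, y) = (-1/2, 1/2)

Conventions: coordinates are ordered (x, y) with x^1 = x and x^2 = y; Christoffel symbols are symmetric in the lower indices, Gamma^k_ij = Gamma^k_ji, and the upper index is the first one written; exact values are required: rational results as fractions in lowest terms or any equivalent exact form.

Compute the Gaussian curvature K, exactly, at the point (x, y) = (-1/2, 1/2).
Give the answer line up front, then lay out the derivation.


Answer: K = 0

E = 58/9, F = 0, G = 1369/36, EG - F^2 = 39701/162 at the point
E_x = 0, E_y = 0, F_x = 0, F_y = 0, G_x = -259/9, G_y = 0
E_yy = 0, F_xy = 0, G_xx = 98/9
Evaluate Brioschi's two determinant matrices M1, M2 and divide by (EG - F^2)^2.
M1 = [[-E_yy/2 + F_xy - G_xx/2, E_x/2, F_x - E_y/2], [F_y - G_x/2, E, F], [G_y/2, F, G]] = [[-49/9, 0, 0], [259/18, 58/9, 0], [0, 0, 1369/36]]; det M1 = -1945349/1458
M2 = [[0, E_y/2, G_x/2], [E_y/2, E, F], [G_x/2, F, G]] = [[0, 0, -259/18], [0, 58/9, 0], [-259/18, 0, 1369/36]]; det M2 = -1945349/1458
det M1 - det M2 = 0; K = 0 / (39701/162)^2 = 0


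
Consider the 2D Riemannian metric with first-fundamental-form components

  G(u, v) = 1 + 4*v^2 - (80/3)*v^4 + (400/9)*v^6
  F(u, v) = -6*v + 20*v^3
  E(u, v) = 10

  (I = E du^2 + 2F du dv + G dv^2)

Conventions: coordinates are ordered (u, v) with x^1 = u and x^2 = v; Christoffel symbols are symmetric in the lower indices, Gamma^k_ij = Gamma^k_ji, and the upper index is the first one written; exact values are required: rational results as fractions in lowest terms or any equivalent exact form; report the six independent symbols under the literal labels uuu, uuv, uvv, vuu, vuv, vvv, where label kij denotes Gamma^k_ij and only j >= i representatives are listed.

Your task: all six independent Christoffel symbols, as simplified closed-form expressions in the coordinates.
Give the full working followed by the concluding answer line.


E = 10; F = -6*v + 20*v^3; G = 1 + 4*v^2 - (80/3)*v^4 + (400/9)*v^6
Gamma^k_ij = (1/2) g^{kl} (d_i g_jl + d_j g_il - d_l g_ij), with g^inv = (1/(EG-F^2)) [[G, -F], [-F, E]]
first partials: E_u = 0, E_v = 0, F_u = 0, F_v = -6 + 60*v^2, G_u = 0, G_v = 8*v - (320/3)*v^3 + (800/3)*v^5
D = EG - F^2 = 10 + 4*v^2 - (80/3)*v^4 + (400/9)*v^6
expanded: Gamma^u_uu = (G E_u - 2F F_u + F E_v)/(2D), Gamma^u_uv = (G E_v - F G_u)/(2D), Gamma^u_vv = (2G F_v - G G_u - F G_v)/(2D), Gamma^v_uu = (2E F_u - E E_v - F E_u)/(2D), Gamma^v_uv = (E G_u - F E_v)/(2D), Gamma^v_vv = (E G_v - 2F F_v + F G_u)/(2D); substitute and cancel common factors

Answer: Gamma_uuu = 0, Gamma_uuv = 0, Gamma_uvv = (270*v^2 - 27)/(200*v^6 - 120*v^4 + 18*v^2 + 45), Gamma_vuu = 0, Gamma_vuv = 0, Gamma_vvv = (600*v^5 - 240*v^3 + 18*v)/(200*v^6 - 120*v^4 + 18*v^2 + 45)


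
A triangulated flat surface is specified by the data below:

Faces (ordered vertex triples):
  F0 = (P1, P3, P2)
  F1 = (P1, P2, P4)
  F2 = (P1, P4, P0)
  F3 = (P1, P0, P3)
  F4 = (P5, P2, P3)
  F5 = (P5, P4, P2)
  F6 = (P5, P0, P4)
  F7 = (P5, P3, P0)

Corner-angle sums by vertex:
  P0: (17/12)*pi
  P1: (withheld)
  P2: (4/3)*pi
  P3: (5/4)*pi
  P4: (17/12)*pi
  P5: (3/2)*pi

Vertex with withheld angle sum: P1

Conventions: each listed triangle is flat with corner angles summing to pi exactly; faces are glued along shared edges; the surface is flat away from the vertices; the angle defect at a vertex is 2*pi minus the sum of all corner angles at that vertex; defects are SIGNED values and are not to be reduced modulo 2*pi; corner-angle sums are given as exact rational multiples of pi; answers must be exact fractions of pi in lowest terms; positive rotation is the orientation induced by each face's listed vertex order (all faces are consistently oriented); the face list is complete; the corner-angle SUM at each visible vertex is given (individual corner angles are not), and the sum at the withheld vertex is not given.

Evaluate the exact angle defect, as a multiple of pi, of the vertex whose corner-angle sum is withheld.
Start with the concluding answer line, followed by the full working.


Answer: defect(P1) = (11/12)*pi

V = 6, E = 12, F = 8; chi = V - E + F = 2
Gauss-Bonnet: total defect = 2*pi*chi = 4*pi; visible defects sum to (37/12)*pi


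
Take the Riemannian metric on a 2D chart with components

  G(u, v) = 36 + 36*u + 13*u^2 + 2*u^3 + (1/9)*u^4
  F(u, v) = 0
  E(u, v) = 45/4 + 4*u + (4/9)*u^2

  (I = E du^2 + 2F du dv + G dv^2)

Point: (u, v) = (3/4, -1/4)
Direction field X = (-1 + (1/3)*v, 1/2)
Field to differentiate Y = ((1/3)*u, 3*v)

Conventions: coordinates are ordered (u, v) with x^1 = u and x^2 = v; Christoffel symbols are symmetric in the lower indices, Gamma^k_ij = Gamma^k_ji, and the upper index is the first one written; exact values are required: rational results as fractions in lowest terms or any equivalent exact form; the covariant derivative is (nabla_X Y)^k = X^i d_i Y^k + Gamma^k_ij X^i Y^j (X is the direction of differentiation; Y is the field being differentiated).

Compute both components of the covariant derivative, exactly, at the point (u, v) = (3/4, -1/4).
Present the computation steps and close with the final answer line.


E = 29/2, F = 0, G = 18225/256 at the point
E_u = 14/3, E_v = 0, F_u = 0, F_v = 0, G_u = 945/16, G_v = 0
EG - F^2 = 528525/512;  g^inv = (512/528525) * [[18225/256, 0], [0, 29/2]]
first-kind symbols [ij,l] = (1/2)(d_i g_jl + d_j g_il - d_l g_ij): [uu,u] = E_u/2 = 7/3, [uu,v] = F_u - E_v/2 = 0, [uv,u] = E_v/2 = 0, [uv,v] = G_u/2 = 945/32, [vv,u] = F_v - G_u/2 = -945/32, [vv,v] = G_v/2 = 0
Gamma^u_ij = (G*[ij,u] - F*[ij,v])/(EG - F^2), Gamma^v_ij = (E*[ij,v] - F*[ij,u])/(EG - F^2)
Gamma_uuu = 14/87, Gamma_uuv = 0, Gamma_uvv = -945/464, Gamma_vuu = 0, Gamma_vuv = 56/135, Gamma_vvv = 0
X = (-13/12, 1/2), Y = (1/4, -3/4) at the point

Answer: (nabla_X Y)^u = 11995/33408, (nabla_X Y)^v = 17/9


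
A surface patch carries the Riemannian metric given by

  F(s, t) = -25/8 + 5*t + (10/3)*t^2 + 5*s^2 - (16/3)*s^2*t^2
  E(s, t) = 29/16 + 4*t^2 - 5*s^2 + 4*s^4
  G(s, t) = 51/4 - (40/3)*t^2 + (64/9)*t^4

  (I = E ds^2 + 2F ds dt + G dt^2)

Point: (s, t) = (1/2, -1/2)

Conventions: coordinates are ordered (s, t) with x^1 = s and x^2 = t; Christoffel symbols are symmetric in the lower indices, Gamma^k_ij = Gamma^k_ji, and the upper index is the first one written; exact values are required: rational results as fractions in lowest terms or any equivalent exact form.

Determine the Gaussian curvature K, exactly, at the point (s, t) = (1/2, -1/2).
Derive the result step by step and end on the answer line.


E = 29/16, F = -31/8, G = 355/36, EG - F^2 = 823/288 at the point
E_s = -3, E_t = -4, F_s = 11/3, F_t = 3, G_s = 0, G_t = 88/9
E_tt = 8, F_st = 16/3, G_ss = 0
Evaluate Brioschi's two determinant matrices M1, M2 and divide by (EG - F^2)^2.
M1 = [[-E_tt/2 + F_st - G_ss/2, E_s/2, F_s - E_t/2], [F_t - G_s/2, E, F], [G_t/2, F, G]] = [[4/3, -3/2, 17/3], [3, 29/16, -31/8], [44/9, -31/8, 355/36]]; det M1 = -2843/72
M2 = [[0, E_t/2, G_s/2], [E_t/2, E, F], [G_s/2, F, G]] = [[0, -2, 0], [-2, 29/16, -31/8], [0, -31/8, 355/36]]; det M2 = -355/9
det M1 - det M2 = -1/24; K = -1/24 / (823/288)^2 = -3456/677329

Answer: K = -3456/677329


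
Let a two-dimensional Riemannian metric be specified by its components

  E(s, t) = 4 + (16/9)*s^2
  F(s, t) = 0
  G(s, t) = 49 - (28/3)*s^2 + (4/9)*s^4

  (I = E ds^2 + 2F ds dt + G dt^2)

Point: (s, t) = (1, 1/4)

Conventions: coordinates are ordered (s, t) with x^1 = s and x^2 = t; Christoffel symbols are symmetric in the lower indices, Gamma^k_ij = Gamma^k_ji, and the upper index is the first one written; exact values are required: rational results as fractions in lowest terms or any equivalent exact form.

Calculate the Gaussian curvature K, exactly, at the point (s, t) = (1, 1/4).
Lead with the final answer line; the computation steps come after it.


Answer: K = 81/3211

E = 52/9, F = 0, G = 361/9, EG - F^2 = 18772/81 at the point
E_s = 32/9, E_t = 0, F_s = 0, F_t = 0, G_s = -152/9, G_t = 0
E_tt = 0, F_st = 0, G_ss = -40/3
Apply the Brioschi formula K = (det M1 - det M2)/(EG - F^2)^2 over the derivative matrices of E, F, G.
M1 = [[-E_tt/2 + F_st - G_ss/2, E_s/2, F_s - E_t/2], [F_t - G_s/2, E, F], [G_t/2, F, G]] = [[20/3, 16/9, 0], [76/9, 52/9, 0], [0, 0, 361/9]]; det M1 = 687344/729
M2 = [[0, E_t/2, G_s/2], [E_t/2, E, F], [G_s/2, F, G]] = [[0, 0, -76/9], [0, 52/9, 0], [-76/9, 0, 361/9]]; det M2 = -300352/729
det M1 - det M2 = 109744/81; K = 109744/81 / (18772/81)^2 = 81/3211


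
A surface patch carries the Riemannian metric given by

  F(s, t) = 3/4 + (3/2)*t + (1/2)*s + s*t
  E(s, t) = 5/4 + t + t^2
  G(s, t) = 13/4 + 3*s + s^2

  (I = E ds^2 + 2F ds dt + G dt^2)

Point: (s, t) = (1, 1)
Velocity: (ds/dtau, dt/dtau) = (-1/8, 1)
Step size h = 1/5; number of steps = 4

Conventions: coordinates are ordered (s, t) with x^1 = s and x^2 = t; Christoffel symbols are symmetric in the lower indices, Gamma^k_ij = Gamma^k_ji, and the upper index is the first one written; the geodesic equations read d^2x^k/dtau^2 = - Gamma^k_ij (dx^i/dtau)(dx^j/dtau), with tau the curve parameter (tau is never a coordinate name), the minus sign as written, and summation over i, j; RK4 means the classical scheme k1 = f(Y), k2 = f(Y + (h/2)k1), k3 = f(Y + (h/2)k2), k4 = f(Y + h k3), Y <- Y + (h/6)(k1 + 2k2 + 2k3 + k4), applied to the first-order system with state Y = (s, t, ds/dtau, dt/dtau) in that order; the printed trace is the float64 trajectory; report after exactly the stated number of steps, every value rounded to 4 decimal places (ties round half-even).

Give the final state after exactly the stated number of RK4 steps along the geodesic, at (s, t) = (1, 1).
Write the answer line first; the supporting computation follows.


Answer: s = 0.9127, t = 1.8180, ds/dtau = -0.0935, dt/dtau = 1.0413

f(Y) = (ds/dtau, dt/dtau, -Gamma^s_ij Y'^i Y'^j, -Gamma^t_ij Y'^i Y'^j) with the Gammas evaluated at the stage position; h = 0.200000; intermediate values shown to 6 dp
step 0: s = 1.0000, t = 1.0000, ds/dtau = -0.1250, dt/dtau = 1.0000
step 1:
  k1: at (s, t) = (1.000000, 1.000000), (ds/dtau, dt/dtau) = (-0.125000, 1.000000); Gamma_sss = 0.000000, Gamma_sst = 0.157895, Gamma_stt = 0.000000, Gamma_tss = 0.000000, Gamma_tst = 0.263158, Gamma_ttt = 0.000000; k1 = (-0.125000, 1.000000, 0.039474, 0.065789)
  k2: at (s, t) = (0.987500, 1.100000), (ds/dtau, dt/dtau) = (-0.121053, 1.006579); Gamma_sss = 0.000000, Gamma_sst = 0.164142, Gamma_stt = 0.000000, Gamma_tss = 0.000000, Gamma_tst = 0.255190, Gamma_ttt = 0.000000; k2 = (-0.121053, 1.006579, 0.040001, 0.062189)
  k3: at (s, t) = (0.987895, 1.100658), (ds/dtau, dt/dtau) = (-0.121000, 1.006219); Gamma_sss = 0.000000, Gamma_sst = 0.164141, Gamma_stt = 0.000000, Gamma_tss = 0.000000, Gamma_tst = 0.255124, Gamma_ttt = 0.000000; k3 = (-0.121000, 1.006219, 0.039969, 0.062124)
  k4: at (s, t) = (0.975800, 1.201244), (ds/dtau, dt/dtau) = (-0.117006, 1.012425); Gamma_sss = 0.000000, Gamma_sst = 0.169720, Gamma_stt = 0.000000, Gamma_tss = 0.000000, Gamma_tst = 0.246992, Gamma_ttt = 0.000000; k4 = (-0.117006, 1.012425, 0.040210, 0.058517)
  Y <- Y + (h/6)(k1 + 2k2 + 2k3 + k4): s = 0.9758, t = 1.2013, ds/dtau = -0.1170, dt/dtau = 1.0124
step 2:
  k1: at (s, t) = (0.975796, 1.201267), (ds/dtau, dt/dtau) = (-0.117013, 1.012431); Gamma_sss = 0.000000, Gamma_sst = 0.169721, Gamma_stt = 0.000000, Gamma_tss = 0.000000, Gamma_tst = 0.246990, Gamma_ttt = 0.000000; k1 = (-0.117013, 1.012431, 0.040213, 0.058520)
  k2: at (s, t) = (0.964095, 1.302510), (ds/dtau, dt/dtau) = (-0.112991, 1.018283); Gamma_sss = 0.000000, Gamma_sst = 0.174648, Gamma_stt = 0.000000, Gamma_tss = 0.000000, Gamma_tst = 0.238750, Gamma_ttt = 0.000000; k2 = (-0.112991, 1.018283, 0.040189, 0.054940)
  k3: at (s, t) = (0.964497, 1.303096), (ds/dtau, dt/dtau) = (-0.112994, 1.017925); Gamma_sss = 0.000000, Gamma_sst = 0.174636, Gamma_stt = 0.000000, Gamma_tss = 0.000000, Gamma_tst = 0.238695, Gamma_ttt = 0.000000; k3 = (-0.112994, 1.017925, 0.040173, 0.054909)
  k4: at (s, t) = (0.953198, 1.404852), (ds/dtau, dt/dtau) = (-0.108978, 1.023413); Gamma_sss = 0.000000, Gamma_sst = 0.178916, Gamma_stt = 0.000000, Gamma_tss = 0.000000, Gamma_tst = 0.230420, Gamma_ttt = 0.000000; k4 = (-0.108978, 1.023413, 0.039909, 0.051397)
  Y <- Y + (h/6)(k1 + 2k2 + 2k3 + k4): s = 0.9532, t = 1.4049, ds/dtau = -0.1090, dt/dtau = 1.0234
step 3:
  k1: at (s, t) = (0.953198, 1.404876), (ds/dtau, dt/dtau) = (-0.108984, 1.023418); Gamma_sss = 0.000000, Gamma_sst = 0.178917, Gamma_stt = 0.000000, Gamma_tss = 0.000000, Gamma_tst = 0.230418, Gamma_ttt = 0.000000; k1 = (-0.108984, 1.023418, 0.039911, 0.051400)
  k2: at (s, t) = (0.942299, 1.507218), (ds/dtau, dt/dtau) = (-0.104993, 1.028558); Gamma_sss = 0.000000, Gamma_sst = 0.182578, Gamma_stt = 0.000000, Gamma_tss = 0.000000, Gamma_tst = 0.222153, Gamma_ttt = 0.000000; k2 = (-0.104993, 1.028558, 0.039434, 0.047981)
  k3: at (s, t) = (0.942698, 1.507732), (ds/dtau, dt/dtau) = (-0.105041, 1.028216); Gamma_sss = 0.000000, Gamma_sst = 0.182558, Gamma_stt = 0.000000, Gamma_tss = 0.000000, Gamma_tst = 0.222109, Gamma_ttt = 0.000000; k3 = (-0.105041, 1.028216, 0.039434, 0.047978)
  k4: at (s, t) = (0.932189, 1.610519), (ds/dtau, dt/dtau) = (-0.101097, 1.033014); Gamma_sss = 0.000000, Gamma_sst = 0.185624, Gamma_stt = 0.000000, Gamma_tss = 0.000000, Gamma_tst = 0.213916, Gamma_ttt = 0.000000; k4 = (-0.101097, 1.033014, 0.038771, 0.044681)
  Y <- Y + (h/6)(k1 + 2k2 + 2k3 + k4): s = 0.9322, t = 1.6105, ds/dtau = -0.1011, dt/dtau = 1.0330
step 4:
  k1: at (s, t) = (0.932193, 1.610542), (ds/dtau, dt/dtau) = (-0.101104, 1.033018); Gamma_sss = 0.000000, Gamma_sst = 0.185625, Gamma_stt = 0.000000, Gamma_tss = 0.000000, Gamma_tst = 0.213914, Gamma_ttt = 0.000000; k1 = (-0.101104, 1.033018, 0.038774, 0.044683)
  k2: at (s, t) = (0.922082, 1.713844), (ds/dtau, dt/dtau) = (-0.097226, 1.037487); Gamma_sss = 0.000000, Gamma_sst = 0.188131, Gamma_stt = 0.000000, Gamma_tss = 0.000000, Gamma_tst = 0.205827, Gamma_ttt = 0.000000; k2 = (-0.097226, 1.037487, 0.037954, 0.041524)
  k3: at (s, t) = (0.922470, 1.714291), (ds/dtau, dt/dtau) = (-0.097308, 1.037171); Gamma_sss = 0.000000, Gamma_sst = 0.188107, Gamma_stt = 0.000000, Gamma_tss = 0.000000, Gamma_tst = 0.205792, Gamma_ttt = 0.000000; k3 = (-0.097308, 1.037171, 0.037970, 0.041539)
  k4: at (s, t) = (0.912731, 1.817976), (ds/dtau, dt/dtau) = (-0.093510, 1.041326); Gamma_sss = 0.000000, Gamma_sst = 0.190087, Gamma_stt = 0.000000, Gamma_tss = 0.000000, Gamma_tst = 0.197858, Gamma_ttt = 0.000000; k4 = (-0.093510, 1.041326, 0.037019, 0.038532)
  Y <- Y + (h/6)(k1 + 2k2 + 2k3 + k4): s = 0.9127, t = 1.8180, ds/dtau = -0.0935, dt/dtau = 1.0413
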